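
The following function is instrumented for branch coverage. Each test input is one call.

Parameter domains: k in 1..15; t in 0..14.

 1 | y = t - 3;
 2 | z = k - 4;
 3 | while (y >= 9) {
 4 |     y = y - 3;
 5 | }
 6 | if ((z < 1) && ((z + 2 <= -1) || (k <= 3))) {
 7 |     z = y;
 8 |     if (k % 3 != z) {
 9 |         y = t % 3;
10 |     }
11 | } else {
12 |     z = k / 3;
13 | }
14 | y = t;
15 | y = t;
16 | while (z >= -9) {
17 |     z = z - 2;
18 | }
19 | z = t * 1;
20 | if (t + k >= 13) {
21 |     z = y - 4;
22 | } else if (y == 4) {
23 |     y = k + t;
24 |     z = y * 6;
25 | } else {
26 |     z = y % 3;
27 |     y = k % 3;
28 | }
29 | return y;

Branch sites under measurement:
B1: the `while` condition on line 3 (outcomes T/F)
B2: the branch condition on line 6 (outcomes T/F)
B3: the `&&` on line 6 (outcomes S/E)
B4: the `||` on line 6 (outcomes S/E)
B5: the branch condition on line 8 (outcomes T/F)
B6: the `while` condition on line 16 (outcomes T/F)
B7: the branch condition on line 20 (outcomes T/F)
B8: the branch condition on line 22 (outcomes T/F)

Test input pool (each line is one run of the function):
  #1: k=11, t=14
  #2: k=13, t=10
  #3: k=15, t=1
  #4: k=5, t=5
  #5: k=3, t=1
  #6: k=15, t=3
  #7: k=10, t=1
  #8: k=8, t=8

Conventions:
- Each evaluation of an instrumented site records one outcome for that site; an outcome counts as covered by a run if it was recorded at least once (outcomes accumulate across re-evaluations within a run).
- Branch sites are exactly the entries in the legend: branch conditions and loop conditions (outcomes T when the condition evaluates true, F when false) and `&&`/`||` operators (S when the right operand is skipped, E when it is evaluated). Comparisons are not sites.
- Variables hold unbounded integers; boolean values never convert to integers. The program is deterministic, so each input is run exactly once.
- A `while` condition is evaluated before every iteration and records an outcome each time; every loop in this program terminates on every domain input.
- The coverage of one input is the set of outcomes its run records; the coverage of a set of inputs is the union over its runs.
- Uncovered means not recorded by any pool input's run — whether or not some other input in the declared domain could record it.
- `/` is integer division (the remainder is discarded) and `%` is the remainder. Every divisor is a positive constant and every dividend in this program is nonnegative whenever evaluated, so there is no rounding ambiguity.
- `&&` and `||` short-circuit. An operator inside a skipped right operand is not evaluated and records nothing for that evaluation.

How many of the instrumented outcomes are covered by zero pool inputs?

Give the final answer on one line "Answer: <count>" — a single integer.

run #1 (k=11, t=14) runs B1->T, B1->F, B3->S, B2->F, B6->T, B6->T, B6->T, B6->T, B6->T, B6->T, B6->T, B6->F, B7->T; records B1=T, B1=F, B2=F, B3=S, B6=T, B6=F, B7=T
run #2 (k=13, t=10) runs B1->F, B3->S, B2->F, B6->T, B6->T, B6->T, B6->T, B6->T, B6->T, B6->T, B6->F, B7->T; records B1=F, B2=F, B3=S, B6=T, B6=F, B7=T
run #3 (k=15, t=1) runs B1->F, B3->S, B2->F, B6->T, B6->T, B6->T, B6->T, B6->T, B6->T, B6->T, B6->T, B6->F, B7->T; records B1=F, B2=F, B3=S, B6=T, B6=F, B7=T
run #4 (k=5, t=5) runs B1->F, B3->S, B2->F, B6->T, B6->T, B6->T, B6->T, B6->T, B6->T, B6->F, B7->F, B8->F; records B1=F, B2=F, B3=S, B6=T, B6=F, B7=F, B8=F
run #5 (k=3, t=1) runs B1->F, B3->E, B4->E, B2->T, B5->T, B6->T, B6->T, B6->T, B6->T, B6->F, B7->F, B8->F; records B1=F, B2=T, B3=E, B4=E, B5=T, B6=T, B6=F, B7=F, B8=F
run #6 (k=15, t=3) runs B1->F, B3->S, B2->F, B6->T, B6->T, B6->T, B6->T, B6->T, B6->T, B6->T, B6->T, B6->F, B7->T; records B1=F, B2=F, B3=S, B6=T, B6=F, B7=T
run #7 (k=10, t=1) runs B1->F, B3->S, B2->F, B6->T, B6->T, B6->T, B6->T, B6->T, B6->T, B6->T, B6->F, B7->F, B8->F; records B1=F, B2=F, B3=S, B6=T, B6=F, B7=F, B8=F
run #8 (k=8, t=8) runs B1->F, B3->S, B2->F, B6->T, B6->T, B6->T, B6->T, B6->T, B6->T, B6->F, B7->T; records B1=F, B2=F, B3=S, B6=T, B6=F, B7=T
union over the pool: B1=T, B1=F, B2=T, B2=F, B3=S, B3=E, B4=E, B5=T, B6=T, B6=F, B7=T, B7=F, B8=F
uncovered (3 of 16): B4=S, B5=F, B8=T

Answer: 3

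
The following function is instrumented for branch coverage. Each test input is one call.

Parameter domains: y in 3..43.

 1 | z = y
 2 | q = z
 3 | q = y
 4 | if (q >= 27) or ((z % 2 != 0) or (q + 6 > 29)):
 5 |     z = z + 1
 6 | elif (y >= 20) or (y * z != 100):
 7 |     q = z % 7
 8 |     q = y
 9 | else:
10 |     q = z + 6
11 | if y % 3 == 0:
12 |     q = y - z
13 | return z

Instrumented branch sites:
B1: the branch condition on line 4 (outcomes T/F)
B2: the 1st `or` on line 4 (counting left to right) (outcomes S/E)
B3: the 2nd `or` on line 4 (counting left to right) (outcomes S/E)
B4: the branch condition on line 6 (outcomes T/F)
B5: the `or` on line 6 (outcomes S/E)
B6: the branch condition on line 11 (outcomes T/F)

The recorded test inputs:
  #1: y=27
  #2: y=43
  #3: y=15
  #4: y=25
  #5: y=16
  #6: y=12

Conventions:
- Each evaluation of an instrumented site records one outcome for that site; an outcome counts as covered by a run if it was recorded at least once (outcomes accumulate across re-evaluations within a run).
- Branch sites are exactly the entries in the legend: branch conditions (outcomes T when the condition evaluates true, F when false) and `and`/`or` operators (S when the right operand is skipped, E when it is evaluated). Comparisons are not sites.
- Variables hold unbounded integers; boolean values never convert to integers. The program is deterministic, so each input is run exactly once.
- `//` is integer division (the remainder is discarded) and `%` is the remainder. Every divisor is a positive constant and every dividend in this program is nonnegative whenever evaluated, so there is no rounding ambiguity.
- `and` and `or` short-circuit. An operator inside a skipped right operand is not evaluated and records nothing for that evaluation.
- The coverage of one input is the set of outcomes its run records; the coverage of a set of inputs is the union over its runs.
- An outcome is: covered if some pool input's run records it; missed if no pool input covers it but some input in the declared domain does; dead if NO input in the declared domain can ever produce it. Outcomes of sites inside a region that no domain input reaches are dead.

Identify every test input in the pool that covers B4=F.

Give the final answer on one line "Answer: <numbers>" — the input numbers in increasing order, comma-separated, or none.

input #1 (y=27): misses B4=F
input #2 (y=43): misses B4=F
input #3 (y=15): misses B4=F
input #4 (y=25): misses B4=F
input #5 (y=16): misses B4=F
input #6 (y=12): misses B4=F

Answer: none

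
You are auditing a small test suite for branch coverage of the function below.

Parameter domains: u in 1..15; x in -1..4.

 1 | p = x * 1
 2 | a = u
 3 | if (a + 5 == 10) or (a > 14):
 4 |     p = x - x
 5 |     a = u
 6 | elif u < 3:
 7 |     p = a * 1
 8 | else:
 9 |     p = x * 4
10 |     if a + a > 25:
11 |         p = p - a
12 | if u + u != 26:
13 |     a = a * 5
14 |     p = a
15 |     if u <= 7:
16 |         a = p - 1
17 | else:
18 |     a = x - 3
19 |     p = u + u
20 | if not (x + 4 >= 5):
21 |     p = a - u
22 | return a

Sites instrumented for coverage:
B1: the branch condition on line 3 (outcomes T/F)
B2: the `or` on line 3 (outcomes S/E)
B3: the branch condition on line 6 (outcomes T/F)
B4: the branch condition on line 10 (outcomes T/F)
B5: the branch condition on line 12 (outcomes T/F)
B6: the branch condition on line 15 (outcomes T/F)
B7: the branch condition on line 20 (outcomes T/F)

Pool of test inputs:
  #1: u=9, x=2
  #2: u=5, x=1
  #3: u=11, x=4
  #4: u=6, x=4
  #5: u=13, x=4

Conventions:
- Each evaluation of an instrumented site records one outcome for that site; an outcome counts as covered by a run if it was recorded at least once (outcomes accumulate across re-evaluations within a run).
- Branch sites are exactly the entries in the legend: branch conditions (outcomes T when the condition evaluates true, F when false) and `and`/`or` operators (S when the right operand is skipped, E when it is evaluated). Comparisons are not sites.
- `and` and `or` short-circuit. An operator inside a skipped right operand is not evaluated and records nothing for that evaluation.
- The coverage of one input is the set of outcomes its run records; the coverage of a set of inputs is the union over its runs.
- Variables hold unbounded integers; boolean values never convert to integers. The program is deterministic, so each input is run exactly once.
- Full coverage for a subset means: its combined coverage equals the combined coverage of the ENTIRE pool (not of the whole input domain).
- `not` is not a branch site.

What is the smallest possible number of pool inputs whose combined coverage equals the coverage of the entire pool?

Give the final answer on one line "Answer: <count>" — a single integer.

input #1, u=9, x=2: events B2->E, B1->F, B3->F, B4->F, B5->T, B6->F, B7->F; outcomes B1=F, B2=E, B3=F, B4=F, B5=T, B6=F, B7=F
input #2, u=5, x=1: events B2->S, B1->T, B5->T, B6->T, B7->F; outcomes B1=T, B2=S, B5=T, B6=T, B7=F
input #3, u=11, x=4: events B2->E, B1->F, B3->F, B4->F, B5->T, B6->F, B7->F; outcomes B1=F, B2=E, B3=F, B4=F, B5=T, B6=F, B7=F
input #4, u=6, x=4: events B2->E, B1->F, B3->F, B4->F, B5->T, B6->T, B7->F; outcomes B1=F, B2=E, B3=F, B4=F, B5=T, B6=T, B7=F
input #5, u=13, x=4: events B2->E, B1->F, B3->F, B4->T, B5->F, B7->F; outcomes B1=F, B2=E, B3=F, B4=T, B5=F, B7=F
pool-wide coverage (12 outcomes): B1=T, B1=F, B2=S, B2=E, B3=F, B4=T, B4=F, B5=T, B5=F, B6=T, B6=F, B7=F
every size-1 subset falls short of the 12 outcomes (best: 7/12)
every size-2 subset falls short of the 12 outcomes (best: 10/12)
inputs {1, 2, 5} (size 3) cover everything; no size-3 subset with a lexicographically smaller index list covers all 12

Answer: 3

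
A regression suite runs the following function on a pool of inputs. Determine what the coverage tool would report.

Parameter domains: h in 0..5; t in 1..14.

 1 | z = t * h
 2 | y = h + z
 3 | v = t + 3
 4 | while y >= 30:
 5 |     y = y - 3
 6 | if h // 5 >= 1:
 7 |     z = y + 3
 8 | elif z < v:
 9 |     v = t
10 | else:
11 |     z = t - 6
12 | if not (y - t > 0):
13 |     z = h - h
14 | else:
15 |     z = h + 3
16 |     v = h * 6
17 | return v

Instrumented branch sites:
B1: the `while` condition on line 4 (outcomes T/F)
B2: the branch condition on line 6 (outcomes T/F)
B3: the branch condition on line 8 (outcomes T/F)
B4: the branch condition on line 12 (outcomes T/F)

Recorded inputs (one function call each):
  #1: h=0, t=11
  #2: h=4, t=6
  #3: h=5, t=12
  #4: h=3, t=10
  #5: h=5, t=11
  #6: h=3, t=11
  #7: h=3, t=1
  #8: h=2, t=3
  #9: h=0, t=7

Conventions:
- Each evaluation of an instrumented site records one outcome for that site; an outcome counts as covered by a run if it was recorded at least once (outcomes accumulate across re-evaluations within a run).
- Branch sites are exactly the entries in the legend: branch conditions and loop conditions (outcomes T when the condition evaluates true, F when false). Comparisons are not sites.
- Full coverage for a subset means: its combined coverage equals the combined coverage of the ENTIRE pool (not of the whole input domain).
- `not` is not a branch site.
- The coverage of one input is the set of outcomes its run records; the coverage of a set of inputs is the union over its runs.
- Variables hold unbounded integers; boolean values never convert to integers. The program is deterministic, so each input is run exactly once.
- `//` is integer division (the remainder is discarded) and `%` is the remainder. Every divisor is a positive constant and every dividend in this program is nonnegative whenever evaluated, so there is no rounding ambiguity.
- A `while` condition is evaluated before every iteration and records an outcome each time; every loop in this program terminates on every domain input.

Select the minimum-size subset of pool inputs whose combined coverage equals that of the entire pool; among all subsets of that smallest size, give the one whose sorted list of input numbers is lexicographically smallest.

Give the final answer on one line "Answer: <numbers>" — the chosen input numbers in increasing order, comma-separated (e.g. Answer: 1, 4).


input #1, h=0, t=11: events B1->F, B2->F, B3->T, B4->T; outcomes B1=F, B2=F, B3=T, B4=T
input #2, h=4, t=6: events B1->F, B2->F, B3->F, B4->F; outcomes B1=F, B2=F, B3=F, B4=F
input #3, h=5, t=12: events B1->T, B1->T, B1->T, B1->T, B1->T, B1->T, B1->T, B1->T, B1->T, B1->T, B1->T, B1->T, B1->F, B2->T, ...; outcomes B1=T, B1=F, B2=T, B4=F
input #4, h=3, t=10: events B1->T, B1->T, B1->F, B2->F, B3->F, B4->F; outcomes B1=T, B1=F, B2=F, B3=F, B4=F
input #5, h=5, t=11: events B1->T, B1->T, B1->T, B1->T, B1->T, B1->T, B1->T, B1->T, B1->T, B1->T, B1->T, B1->F, B2->T, B4->F; outcomes B1=T, B1=F, B2=T, B4=F
input #6, h=3, t=11: events B1->T, B1->T, B1->T, B1->F, B2->F, B3->F, B4->F; outcomes B1=T, B1=F, B2=F, B3=F, B4=F
input #7, h=3, t=1: events B1->F, B2->F, B3->T, B4->F; outcomes B1=F, B2=F, B3=T, B4=F
input #8, h=2, t=3: events B1->F, B2->F, B3->F, B4->F; outcomes B1=F, B2=F, B3=F, B4=F
input #9, h=0, t=7: events B1->F, B2->F, B3->T, B4->T; outcomes B1=F, B2=F, B3=T, B4=T
together the pool reaches 8 outcomes: B1=T, B1=F, B2=T, B2=F, B3=T, B3=F, B4=T, B4=F
no size-1 subset reaches all 8 outcomes (best union: 5/8)
no size-2 subset reaches all 8 outcomes (best union: 7/8)
inputs {1, 2, 3} (size 3) cover everything; no size-3 subset with a lexicographically smaller index list covers all 8
Answer: 1, 2, 3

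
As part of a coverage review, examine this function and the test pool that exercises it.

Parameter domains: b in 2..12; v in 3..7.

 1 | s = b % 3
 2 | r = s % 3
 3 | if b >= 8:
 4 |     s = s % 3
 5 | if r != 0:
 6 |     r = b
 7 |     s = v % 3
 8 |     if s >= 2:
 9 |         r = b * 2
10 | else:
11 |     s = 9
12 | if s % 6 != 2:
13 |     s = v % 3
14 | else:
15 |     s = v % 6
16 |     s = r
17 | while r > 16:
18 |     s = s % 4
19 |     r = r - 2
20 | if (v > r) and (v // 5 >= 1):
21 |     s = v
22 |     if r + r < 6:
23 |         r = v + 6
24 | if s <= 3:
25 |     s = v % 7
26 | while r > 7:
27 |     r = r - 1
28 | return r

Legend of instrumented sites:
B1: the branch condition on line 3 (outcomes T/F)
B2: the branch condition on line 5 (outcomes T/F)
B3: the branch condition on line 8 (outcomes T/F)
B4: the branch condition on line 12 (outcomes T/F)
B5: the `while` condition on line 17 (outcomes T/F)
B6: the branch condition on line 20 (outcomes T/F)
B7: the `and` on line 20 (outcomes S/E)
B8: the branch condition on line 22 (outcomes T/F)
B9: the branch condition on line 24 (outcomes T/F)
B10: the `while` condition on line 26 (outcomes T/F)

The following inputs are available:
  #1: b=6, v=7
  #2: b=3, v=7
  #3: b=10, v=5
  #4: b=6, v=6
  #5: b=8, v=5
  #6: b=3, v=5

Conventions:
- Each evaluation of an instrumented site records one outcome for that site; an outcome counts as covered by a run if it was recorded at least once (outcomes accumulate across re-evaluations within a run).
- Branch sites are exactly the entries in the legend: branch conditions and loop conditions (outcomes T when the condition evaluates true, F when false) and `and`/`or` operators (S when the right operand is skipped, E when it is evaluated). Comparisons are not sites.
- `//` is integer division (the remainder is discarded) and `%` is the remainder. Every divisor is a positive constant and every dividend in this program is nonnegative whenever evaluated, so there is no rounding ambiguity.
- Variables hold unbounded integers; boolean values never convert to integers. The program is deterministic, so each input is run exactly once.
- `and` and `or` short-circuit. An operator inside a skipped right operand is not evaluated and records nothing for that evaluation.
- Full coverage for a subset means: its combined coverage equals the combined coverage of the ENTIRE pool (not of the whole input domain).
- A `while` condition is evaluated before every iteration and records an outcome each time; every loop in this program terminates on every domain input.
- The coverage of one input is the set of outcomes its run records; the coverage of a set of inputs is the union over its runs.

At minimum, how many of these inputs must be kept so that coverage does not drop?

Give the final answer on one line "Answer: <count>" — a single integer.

run #1 (b=6, v=7) records B1=F, B2=F, B4=T, B5=F, B6=T, B7=E, B8=T, B9=F, B10=T, B10=F
run #2 (b=3, v=7) records B1=F, B2=F, B4=T, B5=F, B6=T, B7=E, B8=T, B9=F, B10=T, B10=F
run #3 (b=10, v=5) records B1=T, B2=T, B3=T, B4=F, B5=T, B5=F, B6=F, B7=S, B9=T, B10=T, B10=F
run #4 (b=6, v=6) records B1=F, B2=F, B4=T, B5=F, B6=T, B7=E, B8=T, B9=F, B10=T, B10=F
run #5 (b=8, v=5) records B1=T, B2=T, B3=T, B4=F, B5=F, B6=F, B7=S, B9=F, B10=T, B10=F
run #6 (b=3, v=5) records B1=F, B2=F, B4=T, B5=F, B6=T, B7=E, B8=T, B9=F, B10=T, B10=F
union over all inputs: B1=T, B1=F, B2=T, B2=F, B3=T, B4=T, B4=F, B5=T, B5=F, B6=T, B6=F, B7=S, B7=E, B8=T, B9=T, B9=F, B10=T, B10=F (18 outcomes)
size 1 is not enough: best union over all size-1 subsets is 11/18
at size 2, {1, 3} reaches all 18 outcomes; every lexicographically earlier size-2 subset fails

Answer: 2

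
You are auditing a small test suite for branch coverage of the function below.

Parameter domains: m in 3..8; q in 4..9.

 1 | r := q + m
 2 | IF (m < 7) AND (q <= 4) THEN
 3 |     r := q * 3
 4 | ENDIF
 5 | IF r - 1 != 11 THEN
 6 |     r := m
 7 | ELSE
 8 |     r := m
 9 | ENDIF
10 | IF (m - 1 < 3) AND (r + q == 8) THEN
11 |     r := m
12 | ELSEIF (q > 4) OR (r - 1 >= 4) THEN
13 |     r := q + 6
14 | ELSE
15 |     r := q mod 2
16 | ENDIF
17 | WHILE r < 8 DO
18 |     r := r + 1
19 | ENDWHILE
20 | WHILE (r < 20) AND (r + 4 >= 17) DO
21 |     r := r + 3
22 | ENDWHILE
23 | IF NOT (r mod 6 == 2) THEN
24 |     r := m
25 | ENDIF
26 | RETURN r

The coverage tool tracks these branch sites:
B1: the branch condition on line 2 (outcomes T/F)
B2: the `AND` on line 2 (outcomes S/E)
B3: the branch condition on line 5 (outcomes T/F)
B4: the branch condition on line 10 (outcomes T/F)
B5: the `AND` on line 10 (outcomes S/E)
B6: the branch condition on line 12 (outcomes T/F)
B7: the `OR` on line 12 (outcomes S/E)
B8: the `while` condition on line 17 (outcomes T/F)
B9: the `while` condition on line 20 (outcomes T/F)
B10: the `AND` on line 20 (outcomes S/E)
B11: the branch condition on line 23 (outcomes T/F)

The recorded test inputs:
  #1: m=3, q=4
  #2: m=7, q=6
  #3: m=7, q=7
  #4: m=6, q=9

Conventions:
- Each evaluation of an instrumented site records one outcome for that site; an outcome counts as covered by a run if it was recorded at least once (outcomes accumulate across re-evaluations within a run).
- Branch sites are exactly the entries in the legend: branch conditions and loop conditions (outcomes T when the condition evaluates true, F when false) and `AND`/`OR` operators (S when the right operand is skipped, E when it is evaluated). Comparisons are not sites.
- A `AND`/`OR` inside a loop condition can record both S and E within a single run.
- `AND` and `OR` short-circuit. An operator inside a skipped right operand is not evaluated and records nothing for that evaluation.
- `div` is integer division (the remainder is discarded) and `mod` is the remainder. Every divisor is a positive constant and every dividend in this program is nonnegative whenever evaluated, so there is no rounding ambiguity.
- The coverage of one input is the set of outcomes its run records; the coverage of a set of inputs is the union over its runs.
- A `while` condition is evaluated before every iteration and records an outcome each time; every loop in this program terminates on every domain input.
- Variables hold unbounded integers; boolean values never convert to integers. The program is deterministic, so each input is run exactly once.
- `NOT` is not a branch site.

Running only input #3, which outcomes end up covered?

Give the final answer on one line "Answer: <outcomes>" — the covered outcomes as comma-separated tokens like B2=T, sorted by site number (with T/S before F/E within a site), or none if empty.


Running input #3 (m=7, q=7), event by event:
  B2->S, B1->F, B3->T, B5->S, B4->F, B7->S, B6->T, B8->F, B10->E, B9->T
  B10->E, B9->T, B10->E, B9->T, B10->S, B9->F, B11->T
collecting distinct outcomes: B1=F, B2=S, B3=T, B4=F, B5=S, B6=T, B7=S, B8=F, B9=T, B9=F, B10=S, B10=E, B11=T
Answer: B1=F, B2=S, B3=T, B4=F, B5=S, B6=T, B7=S, B8=F, B9=T, B9=F, B10=S, B10=E, B11=T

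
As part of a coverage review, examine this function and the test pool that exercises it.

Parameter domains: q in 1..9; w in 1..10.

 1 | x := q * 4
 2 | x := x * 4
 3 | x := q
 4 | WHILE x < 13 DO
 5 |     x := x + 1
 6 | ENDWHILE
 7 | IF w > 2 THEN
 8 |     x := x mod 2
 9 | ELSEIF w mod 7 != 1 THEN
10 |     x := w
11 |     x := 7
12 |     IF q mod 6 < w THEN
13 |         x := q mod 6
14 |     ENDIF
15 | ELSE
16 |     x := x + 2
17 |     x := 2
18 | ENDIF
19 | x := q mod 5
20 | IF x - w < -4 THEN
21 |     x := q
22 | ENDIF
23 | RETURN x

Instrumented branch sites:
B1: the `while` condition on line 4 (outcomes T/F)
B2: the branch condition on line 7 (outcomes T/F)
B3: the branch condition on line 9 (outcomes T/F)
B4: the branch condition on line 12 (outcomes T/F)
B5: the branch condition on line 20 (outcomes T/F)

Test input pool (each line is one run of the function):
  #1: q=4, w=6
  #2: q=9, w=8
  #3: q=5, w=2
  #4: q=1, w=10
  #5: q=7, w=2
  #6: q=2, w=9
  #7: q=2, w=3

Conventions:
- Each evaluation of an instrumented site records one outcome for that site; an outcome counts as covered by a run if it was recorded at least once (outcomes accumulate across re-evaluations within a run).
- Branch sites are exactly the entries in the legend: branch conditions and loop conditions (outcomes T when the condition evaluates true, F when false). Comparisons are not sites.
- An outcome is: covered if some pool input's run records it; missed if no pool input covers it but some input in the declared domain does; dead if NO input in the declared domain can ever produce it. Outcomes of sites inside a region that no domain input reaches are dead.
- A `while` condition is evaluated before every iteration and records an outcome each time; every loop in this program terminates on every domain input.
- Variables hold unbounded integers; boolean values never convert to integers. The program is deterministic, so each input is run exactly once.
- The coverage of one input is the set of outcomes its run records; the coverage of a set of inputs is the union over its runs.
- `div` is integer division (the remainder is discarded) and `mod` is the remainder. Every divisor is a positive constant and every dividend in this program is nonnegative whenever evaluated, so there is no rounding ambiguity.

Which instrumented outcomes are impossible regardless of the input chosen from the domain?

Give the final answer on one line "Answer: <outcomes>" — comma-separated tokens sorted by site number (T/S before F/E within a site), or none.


exhaustive pass over the 90-input domain:
  reachable outcomes have witnesses, e.g. B1=T (e.g. q=1, w=1), B1=F (e.g. q=1, w=1), B2=T (e.g. q=1, w=3), B2=F (e.g. q=1, w=1)
Answer: none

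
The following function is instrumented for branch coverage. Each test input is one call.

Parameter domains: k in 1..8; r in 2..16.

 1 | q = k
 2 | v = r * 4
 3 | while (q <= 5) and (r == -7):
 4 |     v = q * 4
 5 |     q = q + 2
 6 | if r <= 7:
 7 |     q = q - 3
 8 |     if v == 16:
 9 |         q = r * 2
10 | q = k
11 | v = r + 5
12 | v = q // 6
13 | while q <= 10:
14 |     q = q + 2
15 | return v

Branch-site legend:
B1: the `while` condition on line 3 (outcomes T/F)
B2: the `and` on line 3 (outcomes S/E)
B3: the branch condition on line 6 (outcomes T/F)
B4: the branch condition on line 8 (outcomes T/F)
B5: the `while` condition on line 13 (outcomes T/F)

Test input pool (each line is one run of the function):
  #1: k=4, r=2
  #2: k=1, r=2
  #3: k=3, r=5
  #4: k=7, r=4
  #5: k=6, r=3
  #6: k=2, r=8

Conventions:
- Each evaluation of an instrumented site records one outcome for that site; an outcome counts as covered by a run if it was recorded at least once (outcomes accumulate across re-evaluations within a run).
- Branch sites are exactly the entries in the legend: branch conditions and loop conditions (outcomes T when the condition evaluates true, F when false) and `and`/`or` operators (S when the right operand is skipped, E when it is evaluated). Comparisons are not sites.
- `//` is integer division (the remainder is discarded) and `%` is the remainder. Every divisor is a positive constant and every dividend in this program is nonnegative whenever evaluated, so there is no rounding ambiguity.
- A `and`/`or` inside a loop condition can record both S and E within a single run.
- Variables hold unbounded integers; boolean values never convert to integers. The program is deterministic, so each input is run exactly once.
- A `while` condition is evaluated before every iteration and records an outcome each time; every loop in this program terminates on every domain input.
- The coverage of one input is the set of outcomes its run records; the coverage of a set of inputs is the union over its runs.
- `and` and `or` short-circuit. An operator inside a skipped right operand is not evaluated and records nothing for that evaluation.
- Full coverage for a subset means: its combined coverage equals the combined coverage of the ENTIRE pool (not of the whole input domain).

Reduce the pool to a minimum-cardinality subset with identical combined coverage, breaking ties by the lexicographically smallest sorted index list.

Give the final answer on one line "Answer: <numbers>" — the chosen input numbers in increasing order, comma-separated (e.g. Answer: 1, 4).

input #1 (k=4, r=2): events B2->E, B1->F, B3->T, B4->F, B5->T, B5->T, B5->T, B5->T, B5->F; covers B1=F, B2=E, B3=T, B4=F, B5=T, B5=F
input #2 (k=1, r=2): events B2->E, B1->F, B3->T, B4->F, B5->T, B5->T, B5->T, B5->T, B5->T, B5->F; covers B1=F, B2=E, B3=T, B4=F, B5=T, B5=F
input #3 (k=3, r=5): events B2->E, B1->F, B3->T, B4->F, B5->T, B5->T, B5->T, B5->T, B5->F; covers B1=F, B2=E, B3=T, B4=F, B5=T, B5=F
input #4 (k=7, r=4): events B2->S, B1->F, B3->T, B4->T, B5->T, B5->T, B5->F; covers B1=F, B2=S, B3=T, B4=T, B5=T, B5=F
input #5 (k=6, r=3): events B2->S, B1->F, B3->T, B4->F, B5->T, B5->T, B5->T, B5->F; covers B1=F, B2=S, B3=T, B4=F, B5=T, B5=F
input #6 (k=2, r=8): events B2->E, B1->F, B3->F, B5->T, B5->T, B5->T, B5->T, B5->T, B5->F; covers B1=F, B2=E, B3=F, B5=T, B5=F
pool-wide coverage (9 outcomes): B1=F, B2=S, B2=E, B3=T, B3=F, B4=T, B4=F, B5=T, B5=F
size 1 is not enough: best union over all size-1 subsets is 6/9
size 2 is not enough: best union over all size-2 subsets is 8/9
the canonical winner is {1, 4, 6}: size 3, full 9-outcome coverage, earliest index list among size-3 covers

Answer: 1, 4, 6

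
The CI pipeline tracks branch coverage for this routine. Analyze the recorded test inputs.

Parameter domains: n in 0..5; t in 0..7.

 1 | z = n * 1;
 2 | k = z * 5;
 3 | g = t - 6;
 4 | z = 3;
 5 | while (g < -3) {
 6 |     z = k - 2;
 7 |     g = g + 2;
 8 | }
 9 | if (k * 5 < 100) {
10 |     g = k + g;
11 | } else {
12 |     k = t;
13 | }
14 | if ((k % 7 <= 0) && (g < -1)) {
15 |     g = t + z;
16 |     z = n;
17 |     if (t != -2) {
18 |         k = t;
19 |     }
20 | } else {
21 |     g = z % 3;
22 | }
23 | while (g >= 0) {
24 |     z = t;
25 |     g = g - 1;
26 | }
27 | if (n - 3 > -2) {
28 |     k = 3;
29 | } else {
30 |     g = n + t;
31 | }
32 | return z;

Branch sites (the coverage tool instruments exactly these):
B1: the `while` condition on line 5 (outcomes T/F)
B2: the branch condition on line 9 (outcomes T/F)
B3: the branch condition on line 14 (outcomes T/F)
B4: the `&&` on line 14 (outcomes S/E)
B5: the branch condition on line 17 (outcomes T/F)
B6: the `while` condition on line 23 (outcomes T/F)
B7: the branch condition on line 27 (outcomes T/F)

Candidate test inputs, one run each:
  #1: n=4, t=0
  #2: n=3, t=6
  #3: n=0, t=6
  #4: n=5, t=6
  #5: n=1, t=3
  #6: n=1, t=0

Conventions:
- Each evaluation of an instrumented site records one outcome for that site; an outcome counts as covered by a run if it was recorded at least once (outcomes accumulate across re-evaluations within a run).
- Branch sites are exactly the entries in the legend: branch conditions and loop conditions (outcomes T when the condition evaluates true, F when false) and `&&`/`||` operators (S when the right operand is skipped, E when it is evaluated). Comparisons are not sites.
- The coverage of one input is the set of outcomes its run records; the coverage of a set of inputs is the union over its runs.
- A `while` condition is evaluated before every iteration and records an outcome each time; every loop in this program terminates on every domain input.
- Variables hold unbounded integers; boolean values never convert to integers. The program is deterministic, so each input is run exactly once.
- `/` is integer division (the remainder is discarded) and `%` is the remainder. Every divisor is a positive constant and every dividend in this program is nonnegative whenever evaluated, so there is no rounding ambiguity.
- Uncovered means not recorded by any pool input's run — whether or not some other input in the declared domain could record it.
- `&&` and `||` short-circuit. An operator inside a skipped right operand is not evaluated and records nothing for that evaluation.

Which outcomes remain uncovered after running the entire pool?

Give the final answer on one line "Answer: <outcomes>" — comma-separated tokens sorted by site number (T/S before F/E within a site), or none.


test 1 (n=4, t=0) fires B1->T, B1->T, B1->F, B2->F, B4->E, B3->T, B5->T, B6->T, B6->T, B6->T, B6->T, B6->T, B6->T, B6->T, ...; hits B1=T, B1=F, B2=F, B3=T, B4=E, B5=T, B6=T, B6=F, B7=T
test 2 (n=3, t=6) fires B1->F, B2->T, B4->S, B3->F, B6->T, B6->F, B7->T; hits B1=F, B2=T, B3=F, B4=S, B6=T, B6=F, B7=T
test 3 (n=0, t=6) fires B1->F, B2->T, B4->E, B3->F, B6->T, B6->F, B7->F; hits B1=F, B2=T, B3=F, B4=E, B6=T, B6=F, B7=F
test 4 (n=5, t=6) fires B1->F, B2->F, B4->S, B3->F, B6->T, B6->F, B7->T; hits B1=F, B2=F, B3=F, B4=S, B6=T, B6=F, B7=T
test 5 (n=1, t=3) fires B1->F, B2->T, B4->S, B3->F, B6->T, B6->F, B7->F; hits B1=F, B2=T, B3=F, B4=S, B6=T, B6=F, B7=F
test 6 (n=1, t=0) fires B1->T, B1->T, B1->F, B2->T, B4->S, B3->F, B6->T, B6->F, B7->F; hits B1=T, B1=F, B2=T, B3=F, B4=S, B6=T, B6=F, B7=F
union over the pool: B1=T, B1=F, B2=T, B2=F, B3=T, B3=F, B4=S, B4=E, B5=T, B6=T, B6=F, B7=T, B7=F
uncovered (1 of 14): B5=F
Answer: B5=F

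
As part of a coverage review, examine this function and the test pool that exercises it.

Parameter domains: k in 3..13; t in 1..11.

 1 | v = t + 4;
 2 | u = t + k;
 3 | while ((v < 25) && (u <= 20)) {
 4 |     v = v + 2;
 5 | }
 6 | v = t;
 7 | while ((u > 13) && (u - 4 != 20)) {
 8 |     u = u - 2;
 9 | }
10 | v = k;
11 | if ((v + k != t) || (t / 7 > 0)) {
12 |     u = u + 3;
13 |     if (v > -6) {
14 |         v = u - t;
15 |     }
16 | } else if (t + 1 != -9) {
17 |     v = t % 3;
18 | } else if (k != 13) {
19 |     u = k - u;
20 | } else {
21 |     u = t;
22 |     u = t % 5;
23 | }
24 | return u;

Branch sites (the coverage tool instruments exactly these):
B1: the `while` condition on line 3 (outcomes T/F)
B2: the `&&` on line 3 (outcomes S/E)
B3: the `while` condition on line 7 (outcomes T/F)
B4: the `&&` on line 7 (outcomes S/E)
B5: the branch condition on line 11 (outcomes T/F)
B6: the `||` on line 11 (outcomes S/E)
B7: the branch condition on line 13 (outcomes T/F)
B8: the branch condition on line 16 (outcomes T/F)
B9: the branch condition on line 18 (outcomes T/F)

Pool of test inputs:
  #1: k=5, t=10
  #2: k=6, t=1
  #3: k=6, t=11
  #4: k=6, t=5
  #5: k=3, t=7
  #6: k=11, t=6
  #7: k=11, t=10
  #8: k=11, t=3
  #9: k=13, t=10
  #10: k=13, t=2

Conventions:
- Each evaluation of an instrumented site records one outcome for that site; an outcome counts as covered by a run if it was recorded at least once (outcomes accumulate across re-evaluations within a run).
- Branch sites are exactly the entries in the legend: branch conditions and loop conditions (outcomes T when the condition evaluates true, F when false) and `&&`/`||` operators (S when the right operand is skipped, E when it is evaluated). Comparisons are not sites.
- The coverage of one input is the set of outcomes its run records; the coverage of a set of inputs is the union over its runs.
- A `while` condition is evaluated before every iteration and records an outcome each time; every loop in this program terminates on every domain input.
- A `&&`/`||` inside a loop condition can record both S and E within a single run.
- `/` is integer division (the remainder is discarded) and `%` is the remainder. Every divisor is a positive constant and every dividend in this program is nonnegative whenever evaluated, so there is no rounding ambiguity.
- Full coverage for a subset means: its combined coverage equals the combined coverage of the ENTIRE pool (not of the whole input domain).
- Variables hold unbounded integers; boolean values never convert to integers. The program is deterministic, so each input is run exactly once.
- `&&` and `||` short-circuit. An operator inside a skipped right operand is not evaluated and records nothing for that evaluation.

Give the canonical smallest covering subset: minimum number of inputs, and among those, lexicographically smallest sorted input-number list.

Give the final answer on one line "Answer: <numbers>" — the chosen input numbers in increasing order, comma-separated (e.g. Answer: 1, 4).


run #1 (k=5, t=10) records B1=T, B1=F, B2=S, B2=E, B3=T, B3=F, B4=S, B4=E, B5=T, B6=E, B7=T
run #2 (k=6, t=1) records B1=T, B1=F, B2=S, B2=E, B3=F, B4=S, B5=T, B6=S, B7=T
run #3 (k=6, t=11) records B1=T, B1=F, B2=S, B2=E, B3=T, B3=F, B4=S, B4=E, B5=T, B6=S, B7=T
run #4 (k=6, t=5) records B1=T, B1=F, B2=S, B2=E, B3=F, B4=S, B5=T, B6=S, B7=T
run #5 (k=3, t=7) records B1=T, B1=F, B2=S, B2=E, B3=F, B4=S, B5=T, B6=S, B7=T
run #6 (k=11, t=6) records B1=T, B1=F, B2=S, B2=E, B3=T, B3=F, B4=S, B4=E, B5=T, B6=S, B7=T
run #7 (k=11, t=10) records B1=F, B2=E, B3=T, B3=F, B4=S, B4=E, B5=T, B6=S, B7=T
run #8 (k=11, t=3) records B1=T, B1=F, B2=S, B2=E, B3=T, B3=F, B4=S, B4=E, B5=T, B6=S, B7=T
run #9 (k=13, t=10) records B1=F, B2=E, B3=T, B3=F, B4=S, B4=E, B5=T, B6=S, B7=T
run #10 (k=13, t=2) records B1=T, B1=F, B2=S, B2=E, B3=T, B3=F, B4=S, B4=E, B5=T, B6=S, B7=T
union over all inputs: B1=T, B1=F, B2=S, B2=E, B3=T, B3=F, B4=S, B4=E, B5=T, B6=S, B6=E, B7=T (12 outcomes)
size 1 is not enough: best union over all size-1 subsets is 11/12
the canonical winner is {1, 2}: size 2, full 12-outcome coverage, earliest index list among size-2 covers
Answer: 1, 2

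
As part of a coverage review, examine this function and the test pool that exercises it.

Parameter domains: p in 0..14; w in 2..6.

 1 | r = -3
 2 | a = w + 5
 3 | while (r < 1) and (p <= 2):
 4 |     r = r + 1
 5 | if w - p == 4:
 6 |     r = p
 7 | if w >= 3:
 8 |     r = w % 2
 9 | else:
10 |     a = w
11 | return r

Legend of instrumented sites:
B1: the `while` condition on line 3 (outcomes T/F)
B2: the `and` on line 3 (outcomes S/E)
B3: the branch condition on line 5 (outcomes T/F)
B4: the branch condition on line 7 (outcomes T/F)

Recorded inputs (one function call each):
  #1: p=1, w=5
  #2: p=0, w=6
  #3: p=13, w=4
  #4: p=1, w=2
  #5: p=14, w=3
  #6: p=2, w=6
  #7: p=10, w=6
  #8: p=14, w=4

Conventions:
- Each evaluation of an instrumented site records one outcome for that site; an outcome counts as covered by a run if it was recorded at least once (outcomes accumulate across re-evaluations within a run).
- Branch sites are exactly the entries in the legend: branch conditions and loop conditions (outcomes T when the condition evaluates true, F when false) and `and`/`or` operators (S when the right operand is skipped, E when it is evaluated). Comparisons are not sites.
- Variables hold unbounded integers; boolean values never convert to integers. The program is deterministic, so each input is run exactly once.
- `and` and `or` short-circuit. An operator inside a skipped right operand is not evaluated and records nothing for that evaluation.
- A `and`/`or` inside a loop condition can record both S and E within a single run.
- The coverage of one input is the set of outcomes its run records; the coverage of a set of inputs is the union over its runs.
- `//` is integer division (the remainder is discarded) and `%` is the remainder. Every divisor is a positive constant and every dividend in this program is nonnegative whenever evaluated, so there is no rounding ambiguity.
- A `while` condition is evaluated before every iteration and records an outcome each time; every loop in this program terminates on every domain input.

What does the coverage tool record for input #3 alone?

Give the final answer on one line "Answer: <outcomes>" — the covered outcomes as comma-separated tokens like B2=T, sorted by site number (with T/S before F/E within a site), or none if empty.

Simulating input #3 (p=13, w=4) step by step:
  B2->E, B1->F, B3->F, B4->T
distinct outcomes covered: B1=F, B2=E, B3=F, B4=T

Answer: B1=F, B2=E, B3=F, B4=T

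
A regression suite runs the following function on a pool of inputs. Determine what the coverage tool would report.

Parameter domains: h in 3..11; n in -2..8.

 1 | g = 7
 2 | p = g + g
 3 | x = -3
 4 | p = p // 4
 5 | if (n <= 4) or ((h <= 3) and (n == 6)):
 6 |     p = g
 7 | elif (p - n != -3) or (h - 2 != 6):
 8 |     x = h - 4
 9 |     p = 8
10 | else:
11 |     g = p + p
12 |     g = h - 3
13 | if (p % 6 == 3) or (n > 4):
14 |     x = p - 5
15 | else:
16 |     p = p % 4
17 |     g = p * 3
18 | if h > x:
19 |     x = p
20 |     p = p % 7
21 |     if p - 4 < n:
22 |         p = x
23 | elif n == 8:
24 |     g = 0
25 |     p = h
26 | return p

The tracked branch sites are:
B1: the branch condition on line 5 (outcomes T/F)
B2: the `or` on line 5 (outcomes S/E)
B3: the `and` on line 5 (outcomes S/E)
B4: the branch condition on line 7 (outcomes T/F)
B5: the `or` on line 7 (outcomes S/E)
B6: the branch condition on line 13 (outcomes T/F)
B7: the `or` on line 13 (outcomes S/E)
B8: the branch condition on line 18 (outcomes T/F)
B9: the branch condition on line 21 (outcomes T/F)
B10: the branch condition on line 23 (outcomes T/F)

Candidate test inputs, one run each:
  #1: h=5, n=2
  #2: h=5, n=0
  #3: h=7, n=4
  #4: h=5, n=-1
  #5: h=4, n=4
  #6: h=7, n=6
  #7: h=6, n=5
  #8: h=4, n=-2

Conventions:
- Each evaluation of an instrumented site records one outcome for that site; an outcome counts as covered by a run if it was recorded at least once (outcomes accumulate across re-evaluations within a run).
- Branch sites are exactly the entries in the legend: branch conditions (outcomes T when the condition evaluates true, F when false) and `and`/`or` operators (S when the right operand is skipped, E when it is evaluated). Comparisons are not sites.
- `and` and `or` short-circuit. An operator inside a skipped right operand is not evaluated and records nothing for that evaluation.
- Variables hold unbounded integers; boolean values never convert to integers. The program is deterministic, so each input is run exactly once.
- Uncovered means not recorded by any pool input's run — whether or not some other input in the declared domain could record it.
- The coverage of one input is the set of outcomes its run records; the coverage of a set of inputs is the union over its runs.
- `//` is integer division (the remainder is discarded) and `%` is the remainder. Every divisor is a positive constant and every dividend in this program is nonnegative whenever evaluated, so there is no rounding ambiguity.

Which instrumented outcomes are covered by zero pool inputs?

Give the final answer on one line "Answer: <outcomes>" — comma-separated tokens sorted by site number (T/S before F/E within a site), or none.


input #1 (h=5, n=2): covers B1=T, B2=S, B6=F, B7=E, B8=T, B9=T
input #2 (h=5, n=0): covers B1=T, B2=S, B6=F, B7=E, B8=T, B9=T
input #3 (h=7, n=4): covers B1=T, B2=S, B6=F, B7=E, B8=T, B9=T
input #4 (h=5, n=-1): covers B1=T, B2=S, B6=F, B7=E, B8=T, B9=F
input #5 (h=4, n=4): covers B1=T, B2=S, B6=F, B7=E, B8=T, B9=T
input #6 (h=7, n=6): covers B1=F, B2=E, B3=S, B4=T, B5=E, B6=T, B7=E, B8=T, B9=T
input #7 (h=6, n=5): covers B1=F, B2=E, B3=S, B4=T, B5=S, B6=T, B7=E, B8=T, B9=T
input #8 (h=4, n=-2): covers B1=T, B2=S, B6=F, B7=E, B8=T, B9=F
union over the pool: B1=T, B1=F, B2=S, B2=E, B3=S, B4=T, B5=S, B5=E, B6=T, B6=F, B7=E, B8=T, B9=T, B9=F
uncovered (6 of 20): B3=E, B4=F, B7=S, B8=F, B10=T, B10=F
Answer: B3=E, B4=F, B7=S, B8=F, B10=T, B10=F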